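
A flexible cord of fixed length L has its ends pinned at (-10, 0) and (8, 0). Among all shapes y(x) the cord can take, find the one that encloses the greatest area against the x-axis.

Set up the augmented Lagrangian using a multiplier λ for the length constraint:
    F(y, y') = y − λ sqrt(1 + y'^2).
F has no explicit x dependence, so the Beltrami identity yields a first integral
    F − y' ∂F/∂y' = C.
Compute ∂F/∂y' = −λ y' / sqrt(1 + y'^2). Then
    y − λ sqrt(1 + y'^2) + λ y'^2 / sqrt(1 + y'^2) = C
    ⇒  y − λ / sqrt(1 + y'^2) = C.
Solving for y' and integrating gives
    (x − a)^2 + (y − b)^2 = λ^2,
a circular arc of radius λ. The constants a, b are determined by the endpoint conditions y(-10) = y(8) = 0, and λ is fixed implicitly by the length constraint
    ∫_{-10}^{8} sqrt(1 + y'^2) dx = L.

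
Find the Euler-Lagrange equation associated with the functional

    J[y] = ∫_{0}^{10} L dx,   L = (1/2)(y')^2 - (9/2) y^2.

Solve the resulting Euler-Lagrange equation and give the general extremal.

The Lagrangian is L = (1/2)(y')^2 - (9/2) y^2.
∂L/∂y = -9y.
∂L/∂y' = y'.
The Euler-Lagrange equation d/dx(∂L/∂y') − ∂L/∂y = 0 becomes:
    y'' + 9 y = 0
General solution: y(x) = A sin(3x) + B cos(3x), where A and B are arbitrary constants fixed by the endpoint conditions.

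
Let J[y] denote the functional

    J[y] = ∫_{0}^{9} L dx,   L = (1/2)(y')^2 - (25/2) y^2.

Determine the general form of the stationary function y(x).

The Lagrangian is L = (1/2)(y')^2 - (25/2) y^2.
∂L/∂y = -25y.
∂L/∂y' = y'.
The Euler-Lagrange equation d/dx(∂L/∂y') − ∂L/∂y = 0 becomes:
    y'' + 25 y = 0
General solution: y(x) = A sin(5x) + B cos(5x), where A and B are arbitrary constants fixed by the endpoint conditions.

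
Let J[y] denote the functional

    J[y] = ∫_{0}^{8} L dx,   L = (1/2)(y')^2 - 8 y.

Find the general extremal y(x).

The Lagrangian is L = (1/2)(y')^2 - 8 y.
∂L/∂y = -8.
∂L/∂y' = y'.
The Euler-Lagrange equation d/dx(∂L/∂y') − ∂L/∂y = 0 becomes:
    y'' + 8 = 0
General solution: y(x) = -4 x^2 + A x + B, where A and B are arbitrary constants fixed by the endpoint conditions.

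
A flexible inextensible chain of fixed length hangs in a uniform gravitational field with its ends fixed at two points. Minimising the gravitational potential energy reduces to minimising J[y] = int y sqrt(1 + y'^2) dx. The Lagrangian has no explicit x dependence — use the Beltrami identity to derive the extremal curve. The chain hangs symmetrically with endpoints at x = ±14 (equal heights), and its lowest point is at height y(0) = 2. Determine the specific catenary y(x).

The Lagrangian L(y, y') = y sqrt(1 + y'^2) has no explicit x dependence, so the Beltrami identity applies:
    L − y' ∂L/∂y' = C.
Compute ∂L/∂y' = y · y' / sqrt(1 + y'^2). Then
    L − y' ∂L/∂y'
    = y sqrt(1 + y'^2) − y · y'^2 / sqrt(1 + y'^2)
    = y (1 + y'^2 − y'^2) / sqrt(1 + y'^2)
    = y / sqrt(1 + y'^2) = C.
Squaring gives y^2 = C^2 (1 + y'^2), i.e.
    y'^2 = y^2 / C^2 − 1.
Separating variables,
    dy / sqrt(y^2 − C^2) = dx / C,
and integrating gives arccosh(y / C) = (x − a)/C, so
    y(x) = C cosh((x − a)/C),
the catenary. The constants C and a are fixed by the two endpoint conditions (and, for the hanging-chain problem, the length constraint selects C).
Now fit the given data. The endpoints x = ±14 are symmetric at equal height, so the catenary is even about its minimum: a = 0 and y(x) = C cosh(x/C). The lowest point is y(0) = C cosh(0) = C, and we are told y(0) = 2, so C = 2. Therefore
    y(x) = 2 cosh(x/2),
and at the endpoints
    y(±14) = 2 cosh(14/2).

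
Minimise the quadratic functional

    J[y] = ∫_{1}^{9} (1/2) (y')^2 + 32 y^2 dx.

The Lagrangian is L = (1/2) (y')^2 + 32 y^2.
Compute ∂L/∂y = 64y, ∂L/∂y' = y'.
The Euler-Lagrange equation d/dx(∂L/∂y') − ∂L/∂y = 0 reduces to
    y'' − 64 y = 0.
Its general solution is
    y(x) = A e^(8x) + B e^(−8x),
with A, B fixed by the endpoint conditions.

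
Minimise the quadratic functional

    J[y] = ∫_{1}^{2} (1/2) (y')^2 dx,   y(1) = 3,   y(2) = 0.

The Lagrangian is L = (1/2) (y')^2.
Compute ∂L/∂y = 0, ∂L/∂y' = y'.
The Euler-Lagrange equation d/dx(∂L/∂y') − ∂L/∂y = 0 reduces to
    y'' = 0.
Its general solution is
    y(x) = A x + B,
with A, B fixed by the endpoint conditions.
Applying the endpoint conditions y(1) = 3 and y(2) = 0: solve A·1 + B = 3 and A·2 + B = 0. Subtracting gives A(2 − 1) = 0 − 3, so A = -3, and B = 3 − A·1 = 6. Therefore
    y(x) = -3 x + 6.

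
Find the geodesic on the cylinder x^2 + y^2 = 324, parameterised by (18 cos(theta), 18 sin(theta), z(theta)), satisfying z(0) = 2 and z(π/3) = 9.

Parameterise the cylinder of radius R = 18 as
    r(θ) = (18 cos θ, 18 sin θ, z(θ)).
The arc-length element is
    ds = sqrt(324 + (dz/dθ)^2) dθ,
so the Lagrangian is L = sqrt(324 + z'^2).
L depends on z' only, not on z or θ, so ∂L/∂z = 0 and
    ∂L/∂z' = z' / sqrt(324 + z'^2).
The Euler-Lagrange equation gives
    d/dθ( z' / sqrt(324 + z'^2) ) = 0,
so z' is constant. Integrating once:
    z(θ) = a θ + b,
a helix on the cylinder (a straight line when the cylinder is unrolled). The constants a, b are determined by the endpoint conditions.
With endpoint conditions z(0) = 2 and z(π/3) = 9: from z(0) = b we get b = 2, and a·π/3 + 2 = 9 gives a = 21/π, so
    z(θ) = (21/π) θ + 2.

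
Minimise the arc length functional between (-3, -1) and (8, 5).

Arc-length functional: J[y] = ∫ sqrt(1 + (y')^2) dx.
Lagrangian L = sqrt(1 + (y')^2) has no explicit y dependence, so ∂L/∂y = 0 and the Euler-Lagrange equation gives
    d/dx( y' / sqrt(1 + (y')^2) ) = 0  ⇒  y' / sqrt(1 + (y')^2) = const.
Hence y' is constant, so y(x) is affine.
Fitting the endpoints (-3, -1) and (8, 5):
    slope m = (5 − (-1)) / (8 − (-3)) = 6/11,
    intercept c = (-1) − m·(-3) = 7/11.
Extremal: y(x) = (6/11) x + 7/11.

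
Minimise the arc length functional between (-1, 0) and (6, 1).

Arc-length functional: J[y] = ∫ sqrt(1 + (y')^2) dx.
Lagrangian L = sqrt(1 + (y')^2) has no explicit y dependence, so ∂L/∂y = 0 and the Euler-Lagrange equation gives
    d/dx( y' / sqrt(1 + (y')^2) ) = 0  ⇒  y' / sqrt(1 + (y')^2) = const.
Hence y' is constant, so y(x) is affine.
Fitting the endpoints (-1, 0) and (6, 1):
    slope m = (1 − 0) / (6 − (-1)) = 1/7,
    intercept c = 0 − m·(-1) = 1/7.
Extremal: y(x) = (1/7) x + 1/7.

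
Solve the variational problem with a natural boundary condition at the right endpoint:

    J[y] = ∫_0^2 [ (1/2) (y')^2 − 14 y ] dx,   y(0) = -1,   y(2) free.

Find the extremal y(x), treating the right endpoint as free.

The Lagrangian L = (1/2) (y')^2 − 14 y gives
    ∂L/∂y = −14,   ∂L/∂y' = y'.
Euler-Lagrange: d/dx(y') − (−14) = 0, i.e. y'' + 14 = 0, so
    y(x) = −(14/2) x^2 + C1 x + C2.
Fixed left endpoint y(0) = -1 ⇒ C2 = -1.
The right endpoint x = 2 is free, so the natural (transversality) condition is ∂L/∂y' |_{x=2} = 0, i.e. y'(2) = 0.
Compute y'(x) = −14 x + C1, so y'(2) = −28 + C1 = 0 ⇒ C1 = 28.
Therefore the extremal is
    y(x) = −7 x^2 + 28 x − 1.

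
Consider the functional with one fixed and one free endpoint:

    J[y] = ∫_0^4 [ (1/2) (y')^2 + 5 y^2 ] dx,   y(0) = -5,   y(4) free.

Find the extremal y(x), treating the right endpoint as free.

The Lagrangian L = (1/2) (y')^2 + 5 y^2 gives
    ∂L/∂y = 10 y,   ∂L/∂y' = y'.
Euler-Lagrange: y'' − 10 y = 0.
With k = sqrt(10), the general solution is
    y(x) = A cosh(sqrt(10) x) + B sinh(sqrt(10) x).
Fixed left endpoint y(0) = -5 ⇒ A = -5.
The right endpoint x = 4 is free, so the natural (transversality) condition is ∂L/∂y' |_{x=4} = 0, i.e. y'(4) = 0.
Compute y'(x) = A k sinh(k x) + B k cosh(k x), so
    y'(4) = A k sinh(k·4) + B k cosh(k·4) = 0
    ⇒ B = −A tanh(k·4) = 5 tanh(sqrt(10)·4).
Therefore the extremal is
    y(x) = −5 cosh(sqrt(10) x) + 5 tanh(sqrt(10)·4) sinh(sqrt(10) x).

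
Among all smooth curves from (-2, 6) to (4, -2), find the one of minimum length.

Arc-length functional: J[y] = ∫ sqrt(1 + (y')^2) dx.
Lagrangian L = sqrt(1 + (y')^2) has no explicit y dependence, so ∂L/∂y = 0 and the Euler-Lagrange equation gives
    d/dx( y' / sqrt(1 + (y')^2) ) = 0  ⇒  y' / sqrt(1 + (y')^2) = const.
Hence y' is constant, so y(x) is affine.
Fitting the endpoints (-2, 6) and (4, -2):
    slope m = ((-2) − 6) / (4 − (-2)) = -4/3,
    intercept c = 6 − m·(-2) = 10/3.
Extremal: y(x) = (-4/3) x + 10/3.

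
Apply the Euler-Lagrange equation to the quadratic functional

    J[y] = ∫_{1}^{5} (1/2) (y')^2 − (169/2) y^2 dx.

The Lagrangian is L = (1/2) (y')^2 − (169/2) y^2.
Compute ∂L/∂y = -169y, ∂L/∂y' = y'.
The Euler-Lagrange equation d/dx(∂L/∂y') − ∂L/∂y = 0 reduces to
    y'' + 169 y = 0.
Its general solution is
    y(x) = A sin(13x) + B cos(13x),
with A, B fixed by the endpoint conditions.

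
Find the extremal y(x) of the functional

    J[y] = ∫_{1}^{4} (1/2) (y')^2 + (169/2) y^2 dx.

The Lagrangian is L = (1/2) (y')^2 + (169/2) y^2.
Compute ∂L/∂y = 169y, ∂L/∂y' = y'.
The Euler-Lagrange equation d/dx(∂L/∂y') − ∂L/∂y = 0 reduces to
    y'' − 169 y = 0.
Its general solution is
    y(x) = A e^(13x) + B e^(−13x),
with A, B fixed by the endpoint conditions.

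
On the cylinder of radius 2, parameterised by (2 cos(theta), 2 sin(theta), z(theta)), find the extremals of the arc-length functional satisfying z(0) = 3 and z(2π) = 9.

Parameterise the cylinder of radius R = 2 as
    r(θ) = (2 cos θ, 2 sin θ, z(θ)).
The arc-length element is
    ds = sqrt(4 + (dz/dθ)^2) dθ,
so the Lagrangian is L = sqrt(4 + z'^2).
L depends on z' only, not on z or θ, so ∂L/∂z = 0 and
    ∂L/∂z' = z' / sqrt(4 + z'^2).
The Euler-Lagrange equation gives
    d/dθ( z' / sqrt(4 + z'^2) ) = 0,
so z' is constant. Integrating once:
    z(θ) = a θ + b,
a helix on the cylinder (a straight line when the cylinder is unrolled). The constants a, b are determined by the endpoint conditions.
With endpoint conditions z(0) = 3 and z(2π) = 9: from z(0) = b we get b = 3, and a·2π + 3 = 9 gives a = 3/π, so
    z(θ) = (3/π) θ + 3.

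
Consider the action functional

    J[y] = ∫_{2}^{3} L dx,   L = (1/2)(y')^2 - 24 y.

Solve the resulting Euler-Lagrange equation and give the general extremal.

The Lagrangian is L = (1/2)(y')^2 - 24 y.
∂L/∂y = -24.
∂L/∂y' = y'.
The Euler-Lagrange equation d/dx(∂L/∂y') − ∂L/∂y = 0 becomes:
    y'' + 24 = 0
General solution: y(x) = -12 x^2 + A x + B, where A and B are arbitrary constants fixed by the endpoint conditions.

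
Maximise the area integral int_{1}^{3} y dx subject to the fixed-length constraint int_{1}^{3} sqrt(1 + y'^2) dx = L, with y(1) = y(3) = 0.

Set up the augmented Lagrangian using a multiplier λ for the length constraint:
    F(y, y') = y − λ sqrt(1 + y'^2).
F has no explicit x dependence, so the Beltrami identity yields a first integral
    F − y' ∂F/∂y' = C.
Compute ∂F/∂y' = −λ y' / sqrt(1 + y'^2). Then
    y − λ sqrt(1 + y'^2) + λ y'^2 / sqrt(1 + y'^2) = C
    ⇒  y − λ / sqrt(1 + y'^2) = C.
Solving for y' and integrating gives
    (x − a)^2 + (y − b)^2 = λ^2,
a circular arc of radius λ. The constants a, b are determined by the endpoint conditions y(1) = y(3) = 0, and λ is fixed implicitly by the length constraint
    ∫_{1}^{3} sqrt(1 + y'^2) dx = L.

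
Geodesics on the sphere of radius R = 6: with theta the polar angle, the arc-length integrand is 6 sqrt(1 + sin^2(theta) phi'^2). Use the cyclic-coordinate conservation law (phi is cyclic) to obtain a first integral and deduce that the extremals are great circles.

On the sphere of radius R = 6 with spherical coordinates (θ, φ), the induced metric is
    ds^2 = 36(dθ^2 + sin^2(θ) dφ^2).
Parameterise by θ; the arc-length functional is
    J[φ] = ∫ 6 sqrt(1 + sin^2(θ) (dφ/dθ)^2) dθ,
so L = 6 sqrt(1 + sin^2(θ) φ'^2). Compute
    ∂L/∂φ = 0  (L has no explicit φ dependence),
    ∂L/∂φ' = 6 sin^2(θ) φ' / sqrt(1 + sin^2(θ) φ'^2).
Since ∂L/∂φ = 0, the Euler-Lagrange equation
    d/dθ(∂L/∂φ') − ∂L/∂φ = 0
reduces to d/dθ(∂L/∂φ') = 0, i.e. the momentum conjugate to φ is conserved:
    6 sin^2(θ) φ' / sqrt(1 + sin^2(θ) φ'^2) = C.
The overall factor of 6 is constant, so dividing through gives Clairaut's relation sin^2(θ) φ' / sqrt(1 + sin^2(θ) φ'^2) = C' (with C' = C/6). Solving for φ' and integrating gives the great-circle family
    cot(θ) = A cos(φ − φ_0),
i.e. the intersection of the sphere with a plane through the origin. The two constants A and φ_0 (equivalently C and one phase) are fixed by the two endpoint conditions.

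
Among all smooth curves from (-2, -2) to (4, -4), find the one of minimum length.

Arc-length functional: J[y] = ∫ sqrt(1 + (y')^2) dx.
Lagrangian L = sqrt(1 + (y')^2) has no explicit y dependence, so ∂L/∂y = 0 and the Euler-Lagrange equation gives
    d/dx( y' / sqrt(1 + (y')^2) ) = 0  ⇒  y' / sqrt(1 + (y')^2) = const.
Hence y' is constant, so y(x) is affine.
Fitting the endpoints (-2, -2) and (4, -4):
    slope m = ((-4) − (-2)) / (4 − (-2)) = -1/3,
    intercept c = (-2) − m·(-2) = -8/3.
Extremal: y(x) = (-1/3) x - 8/3.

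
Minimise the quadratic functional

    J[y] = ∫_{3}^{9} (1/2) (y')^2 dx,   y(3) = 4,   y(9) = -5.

The Lagrangian is L = (1/2) (y')^2.
Compute ∂L/∂y = 0, ∂L/∂y' = y'.
The Euler-Lagrange equation d/dx(∂L/∂y') − ∂L/∂y = 0 reduces to
    y'' = 0.
Its general solution is
    y(x) = A x + B,
with A, B fixed by the endpoint conditions.
Applying the endpoint conditions y(3) = 4 and y(9) = -5: solve A·3 + B = 4 and A·9 + B = -5. Subtracting gives A(9 − 3) = -5 − 4, so A = -3/2, and B = 4 − A·3 = 17/2. Therefore
    y(x) = (-3/2) x + 17/2.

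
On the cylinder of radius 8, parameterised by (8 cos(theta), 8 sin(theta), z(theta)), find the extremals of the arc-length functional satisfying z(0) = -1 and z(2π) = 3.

Parameterise the cylinder of radius R = 8 as
    r(θ) = (8 cos θ, 8 sin θ, z(θ)).
The arc-length element is
    ds = sqrt(64 + (dz/dθ)^2) dθ,
so the Lagrangian is L = sqrt(64 + z'^2).
L depends on z' only, not on z or θ, so ∂L/∂z = 0 and
    ∂L/∂z' = z' / sqrt(64 + z'^2).
The Euler-Lagrange equation gives
    d/dθ( z' / sqrt(64 + z'^2) ) = 0,
so z' is constant. Integrating once:
    z(θ) = a θ + b,
a helix on the cylinder (a straight line when the cylinder is unrolled). The constants a, b are determined by the endpoint conditions.
With endpoint conditions z(0) = -1 and z(2π) = 3: from z(0) = b we get b = -1, and a·2π + -1 = 3 gives a = 2/π, so
    z(θ) = (2/π) θ − 1.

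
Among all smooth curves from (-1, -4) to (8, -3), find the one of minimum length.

Arc-length functional: J[y] = ∫ sqrt(1 + (y')^2) dx.
Lagrangian L = sqrt(1 + (y')^2) has no explicit y dependence, so ∂L/∂y = 0 and the Euler-Lagrange equation gives
    d/dx( y' / sqrt(1 + (y')^2) ) = 0  ⇒  y' / sqrt(1 + (y')^2) = const.
Hence y' is constant, so y(x) is affine.
Fitting the endpoints (-1, -4) and (8, -3):
    slope m = ((-3) − (-4)) / (8 − (-1)) = 1/9,
    intercept c = (-4) − m·(-1) = -35/9.
Extremal: y(x) = (1/9) x - 35/9.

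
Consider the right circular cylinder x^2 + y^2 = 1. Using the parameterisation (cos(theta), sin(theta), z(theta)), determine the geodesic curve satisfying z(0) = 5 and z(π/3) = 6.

Parameterise the cylinder of radius R = 1 as
    r(θ) = (cos θ, sin θ, z(θ)).
The arc-length element is
    ds = sqrt(1 + (dz/dθ)^2) dθ,
so the Lagrangian is L = sqrt(1 + z'^2).
L depends on z' only, not on z or θ, so ∂L/∂z = 0 and
    ∂L/∂z' = z' / sqrt(1 + z'^2).
The Euler-Lagrange equation gives
    d/dθ( z' / sqrt(1 + z'^2) ) = 0,
so z' is constant. Integrating once:
    z(θ) = a θ + b,
a helix on the cylinder (a straight line when the cylinder is unrolled). The constants a, b are determined by the endpoint conditions.
With endpoint conditions z(0) = 5 and z(π/3) = 6: from z(0) = b we get b = 5, and a·π/3 + 5 = 6 gives a = 3/π, so
    z(θ) = (3/π) θ + 5.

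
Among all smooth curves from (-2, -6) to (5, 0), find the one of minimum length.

Arc-length functional: J[y] = ∫ sqrt(1 + (y')^2) dx.
Lagrangian L = sqrt(1 + (y')^2) has no explicit y dependence, so ∂L/∂y = 0 and the Euler-Lagrange equation gives
    d/dx( y' / sqrt(1 + (y')^2) ) = 0  ⇒  y' / sqrt(1 + (y')^2) = const.
Hence y' is constant, so y(x) is affine.
Fitting the endpoints (-2, -6) and (5, 0):
    slope m = (0 − (-6)) / (5 − (-2)) = 6/7,
    intercept c = (-6) − m·(-2) = -30/7.
Extremal: y(x) = (6/7) x - 30/7.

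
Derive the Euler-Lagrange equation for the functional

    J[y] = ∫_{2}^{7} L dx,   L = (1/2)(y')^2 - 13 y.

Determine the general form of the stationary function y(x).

The Lagrangian is L = (1/2)(y')^2 - 13 y.
∂L/∂y = -13.
∂L/∂y' = y'.
The Euler-Lagrange equation d/dx(∂L/∂y') − ∂L/∂y = 0 becomes:
    y'' + 13 = 0
General solution: y(x) = -(13/2) x^2 + A x + B, where A and B are arbitrary constants fixed by the endpoint conditions.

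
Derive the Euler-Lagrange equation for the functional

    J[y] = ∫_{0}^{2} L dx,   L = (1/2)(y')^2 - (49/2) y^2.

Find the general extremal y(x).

The Lagrangian is L = (1/2)(y')^2 - (49/2) y^2.
∂L/∂y = -49y.
∂L/∂y' = y'.
The Euler-Lagrange equation d/dx(∂L/∂y') − ∂L/∂y = 0 becomes:
    y'' + 49 y = 0
General solution: y(x) = A sin(7x) + B cos(7x), where A and B are arbitrary constants fixed by the endpoint conditions.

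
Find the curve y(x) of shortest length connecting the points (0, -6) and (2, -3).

Arc-length functional: J[y] = ∫ sqrt(1 + (y')^2) dx.
Lagrangian L = sqrt(1 + (y')^2) has no explicit y dependence, so ∂L/∂y = 0 and the Euler-Lagrange equation gives
    d/dx( y' / sqrt(1 + (y')^2) ) = 0  ⇒  y' / sqrt(1 + (y')^2) = const.
Hence y' is constant, so y(x) is affine.
Fitting the endpoints (0, -6) and (2, -3):
    slope m = ((-3) − (-6)) / (2 − 0) = 3/2,
    intercept c = (-6) − m·0 = -6.
Extremal: y(x) = (3/2) x - 6.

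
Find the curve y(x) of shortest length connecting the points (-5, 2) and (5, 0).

Arc-length functional: J[y] = ∫ sqrt(1 + (y')^2) dx.
Lagrangian L = sqrt(1 + (y')^2) has no explicit y dependence, so ∂L/∂y = 0 and the Euler-Lagrange equation gives
    d/dx( y' / sqrt(1 + (y')^2) ) = 0  ⇒  y' / sqrt(1 + (y')^2) = const.
Hence y' is constant, so y(x) is affine.
Fitting the endpoints (-5, 2) and (5, 0):
    slope m = (0 − 2) / (5 − (-5)) = -1/5,
    intercept c = 2 − m·(-5) = 1.
Extremal: y(x) = (-1/5) x + 1.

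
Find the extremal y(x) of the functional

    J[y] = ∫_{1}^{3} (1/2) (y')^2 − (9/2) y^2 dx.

The Lagrangian is L = (1/2) (y')^2 − (9/2) y^2.
Compute ∂L/∂y = -9y, ∂L/∂y' = y'.
The Euler-Lagrange equation d/dx(∂L/∂y') − ∂L/∂y = 0 reduces to
    y'' + 9 y = 0.
Its general solution is
    y(x) = A sin(3x) + B cos(3x),
with A, B fixed by the endpoint conditions.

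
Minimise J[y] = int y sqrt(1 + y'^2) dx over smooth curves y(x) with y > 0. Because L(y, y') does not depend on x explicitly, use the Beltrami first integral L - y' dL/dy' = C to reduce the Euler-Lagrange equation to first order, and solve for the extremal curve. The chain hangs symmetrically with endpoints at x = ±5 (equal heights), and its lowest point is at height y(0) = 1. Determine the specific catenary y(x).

The Lagrangian L(y, y') = y sqrt(1 + y'^2) has no explicit x dependence, so the Beltrami identity applies:
    L − y' ∂L/∂y' = C.
Compute ∂L/∂y' = y · y' / sqrt(1 + y'^2). Then
    L − y' ∂L/∂y'
    = y sqrt(1 + y'^2) − y · y'^2 / sqrt(1 + y'^2)
    = y (1 + y'^2 − y'^2) / sqrt(1 + y'^2)
    = y / sqrt(1 + y'^2) = C.
Squaring gives y^2 = C^2 (1 + y'^2), i.e.
    y'^2 = y^2 / C^2 − 1.
Separating variables,
    dy / sqrt(y^2 − C^2) = dx / C,
and integrating gives arccosh(y / C) = (x − a)/C, so
    y(x) = C cosh((x − a)/C),
the catenary. The constants C and a are fixed by the two endpoint conditions (and, for the hanging-chain problem, the length constraint selects C).
Now fit the given data. The endpoints x = ±5 are symmetric at equal height, so the catenary is even about its minimum: a = 0 and y(x) = C cosh(x/C). The lowest point is y(0) = C cosh(0) = C, and we are told y(0) = 1, so C = 1. Therefore
    y(x) = cosh(x),
and at the endpoints
    y(±5) = cosh(5).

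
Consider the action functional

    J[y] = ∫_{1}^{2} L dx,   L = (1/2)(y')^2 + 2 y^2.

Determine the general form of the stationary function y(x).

The Lagrangian is L = (1/2)(y')^2 + 2 y^2.
∂L/∂y = 4y.
∂L/∂y' = y'.
The Euler-Lagrange equation d/dx(∂L/∂y') − ∂L/∂y = 0 becomes:
    y'' - 4 y = 0
General solution: y(x) = A e^(2x) + B e^(-2x), where A and B are arbitrary constants fixed by the endpoint conditions.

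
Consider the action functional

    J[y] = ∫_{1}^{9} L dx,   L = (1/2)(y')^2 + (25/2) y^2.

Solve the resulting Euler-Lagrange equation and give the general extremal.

The Lagrangian is L = (1/2)(y')^2 + (25/2) y^2.
∂L/∂y = 25y.
∂L/∂y' = y'.
The Euler-Lagrange equation d/dx(∂L/∂y') − ∂L/∂y = 0 becomes:
    y'' - 25 y = 0
General solution: y(x) = A e^(5x) + B e^(-5x), where A and B are arbitrary constants fixed by the endpoint conditions.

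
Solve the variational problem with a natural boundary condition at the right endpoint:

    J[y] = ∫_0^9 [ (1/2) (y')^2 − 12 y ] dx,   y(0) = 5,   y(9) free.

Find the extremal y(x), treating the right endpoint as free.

The Lagrangian L = (1/2) (y')^2 − 12 y gives
    ∂L/∂y = −12,   ∂L/∂y' = y'.
Euler-Lagrange: d/dx(y') − (−12) = 0, i.e. y'' + 12 = 0, so
    y(x) = −(12/2) x^2 + C1 x + C2.
Fixed left endpoint y(0) = 5 ⇒ C2 = 5.
The right endpoint x = 9 is free, so the natural (transversality) condition is ∂L/∂y' |_{x=9} = 0, i.e. y'(9) = 0.
Compute y'(x) = −12 x + C1, so y'(9) = −108 + C1 = 0 ⇒ C1 = 108.
Therefore the extremal is
    y(x) = −6 x^2 + 108 x + 5.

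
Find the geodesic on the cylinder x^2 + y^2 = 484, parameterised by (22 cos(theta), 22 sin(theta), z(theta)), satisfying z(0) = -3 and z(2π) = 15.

Parameterise the cylinder of radius R = 22 as
    r(θ) = (22 cos θ, 22 sin θ, z(θ)).
The arc-length element is
    ds = sqrt(484 + (dz/dθ)^2) dθ,
so the Lagrangian is L = sqrt(484 + z'^2).
L depends on z' only, not on z or θ, so ∂L/∂z = 0 and
    ∂L/∂z' = z' / sqrt(484 + z'^2).
The Euler-Lagrange equation gives
    d/dθ( z' / sqrt(484 + z'^2) ) = 0,
so z' is constant. Integrating once:
    z(θ) = a θ + b,
a helix on the cylinder (a straight line when the cylinder is unrolled). The constants a, b are determined by the endpoint conditions.
With endpoint conditions z(0) = -3 and z(2π) = 15: from z(0) = b we get b = -3, and a·2π + -3 = 15 gives a = 9/π, so
    z(θ) = (9/π) θ − 3.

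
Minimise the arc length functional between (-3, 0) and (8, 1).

Arc-length functional: J[y] = ∫ sqrt(1 + (y')^2) dx.
Lagrangian L = sqrt(1 + (y')^2) has no explicit y dependence, so ∂L/∂y = 0 and the Euler-Lagrange equation gives
    d/dx( y' / sqrt(1 + (y')^2) ) = 0  ⇒  y' / sqrt(1 + (y')^2) = const.
Hence y' is constant, so y(x) is affine.
Fitting the endpoints (-3, 0) and (8, 1):
    slope m = (1 − 0) / (8 − (-3)) = 1/11,
    intercept c = 0 − m·(-3) = 3/11.
Extremal: y(x) = (1/11) x + 3/11.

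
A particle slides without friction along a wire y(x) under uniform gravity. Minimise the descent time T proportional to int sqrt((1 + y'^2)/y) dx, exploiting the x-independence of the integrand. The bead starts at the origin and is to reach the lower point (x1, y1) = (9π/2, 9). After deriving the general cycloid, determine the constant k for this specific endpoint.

The Lagrangian L = sqrt((1 + y'^2) / y) has no explicit x dependence, so the Beltrami identity applies:
    L − y' ∂L/∂y' = C.
Compute ∂L/∂y' = y' / sqrt(y (1 + y'^2)).
Substitute:
    sqrt((1 + y'^2)/y) − y'·y' / sqrt(y (1 + y'^2))
    = (1 + y'^2) / sqrt(y (1 + y'^2)) − y'^2 / sqrt(y (1 + y'^2))
    = 1 / sqrt(y (1 + y'^2)) = C.
Squaring and rearranging gives the first integral
    y (1 + y'^2) = 1/C^2 =: k   (constant).
Solving this first-order ODE by the substitution
    y = (k/2)(1 − cos θ)
yields the cycloid parameterisation
    x(θ) = (k/2)(θ − sin θ),   y(θ) = (k/2)(1 − cos θ).
The constant k is fixed by the endpoint condition.
Now fit the given lower endpoint (x1, y1) = (9π/2, 9). At the bottom of the first arch (θ = π), the parametric equations give
    y(π) = (k/2)(1 − cos π) = k,
    x(π) = (k/2)(π − sin π) = kπ/2.
Matching y(π) = 9 gives k = 9, consistent with x(π) = 9π/2. Therefore the specific cycloid is
    x(θ) = (9/2)(θ − sin θ),   y(θ) = (9/2)(1 − cos θ).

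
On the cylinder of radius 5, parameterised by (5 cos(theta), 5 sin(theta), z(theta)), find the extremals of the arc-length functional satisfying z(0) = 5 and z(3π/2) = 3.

Parameterise the cylinder of radius R = 5 as
    r(θ) = (5 cos θ, 5 sin θ, z(θ)).
The arc-length element is
    ds = sqrt(25 + (dz/dθ)^2) dθ,
so the Lagrangian is L = sqrt(25 + z'^2).
L depends on z' only, not on z or θ, so ∂L/∂z = 0 and
    ∂L/∂z' = z' / sqrt(25 + z'^2).
The Euler-Lagrange equation gives
    d/dθ( z' / sqrt(25 + z'^2) ) = 0,
so z' is constant. Integrating once:
    z(θ) = a θ + b,
a helix on the cylinder (a straight line when the cylinder is unrolled). The constants a, b are determined by the endpoint conditions.
With endpoint conditions z(0) = 5 and z(3π/2) = 3: from z(0) = b we get b = 5, and a·3π/2 + 5 = 3 gives a = -4/(3π), so
    z(θ) = (-4/(3π)) θ + 5.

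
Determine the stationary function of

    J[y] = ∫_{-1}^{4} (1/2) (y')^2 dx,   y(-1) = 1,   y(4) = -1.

The Lagrangian is L = (1/2) (y')^2.
Compute ∂L/∂y = 0, ∂L/∂y' = y'.
The Euler-Lagrange equation d/dx(∂L/∂y') − ∂L/∂y = 0 reduces to
    y'' = 0.
Its general solution is
    y(x) = A x + B,
with A, B fixed by the endpoint conditions.
Applying the endpoint conditions y(-1) = 1 and y(4) = -1: solve A·-1 + B = 1 and A·4 + B = -1. Subtracting gives A(4 − -1) = -1 − 1, so A = -2/5, and B = 1 − A·-1 = 3/5. Therefore
    y(x) = (-2/5) x + 3/5.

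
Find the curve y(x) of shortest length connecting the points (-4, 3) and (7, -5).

Arc-length functional: J[y] = ∫ sqrt(1 + (y')^2) dx.
Lagrangian L = sqrt(1 + (y')^2) has no explicit y dependence, so ∂L/∂y = 0 and the Euler-Lagrange equation gives
    d/dx( y' / sqrt(1 + (y')^2) ) = 0  ⇒  y' / sqrt(1 + (y')^2) = const.
Hence y' is constant, so y(x) is affine.
Fitting the endpoints (-4, 3) and (7, -5):
    slope m = ((-5) − 3) / (7 − (-4)) = -8/11,
    intercept c = 3 − m·(-4) = 1/11.
Extremal: y(x) = (-8/11) x + 1/11.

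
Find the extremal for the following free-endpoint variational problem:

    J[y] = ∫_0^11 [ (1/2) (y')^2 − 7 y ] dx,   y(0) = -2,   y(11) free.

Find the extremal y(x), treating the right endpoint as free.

The Lagrangian L = (1/2) (y')^2 − 7 y gives
    ∂L/∂y = −7,   ∂L/∂y' = y'.
Euler-Lagrange: d/dx(y') − (−7) = 0, i.e. y'' + 7 = 0, so
    y(x) = −(7/2) x^2 + C1 x + C2.
Fixed left endpoint y(0) = -2 ⇒ C2 = -2.
The right endpoint x = 11 is free, so the natural (transversality) condition is ∂L/∂y' |_{x=11} = 0, i.e. y'(11) = 0.
Compute y'(x) = −7 x + C1, so y'(11) = −77 + C1 = 0 ⇒ C1 = 77.
Therefore the extremal is
    y(x) = −(7/2) x^2 + 77 x − 2.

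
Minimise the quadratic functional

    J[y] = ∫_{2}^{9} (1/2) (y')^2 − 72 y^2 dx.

The Lagrangian is L = (1/2) (y')^2 − 72 y^2.
Compute ∂L/∂y = -144y, ∂L/∂y' = y'.
The Euler-Lagrange equation d/dx(∂L/∂y') − ∂L/∂y = 0 reduces to
    y'' + 144 y = 0.
Its general solution is
    y(x) = A sin(12x) + B cos(12x),
with A, B fixed by the endpoint conditions.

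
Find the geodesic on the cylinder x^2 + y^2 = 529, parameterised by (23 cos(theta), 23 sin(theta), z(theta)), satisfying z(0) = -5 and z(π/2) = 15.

Parameterise the cylinder of radius R = 23 as
    r(θ) = (23 cos θ, 23 sin θ, z(θ)).
The arc-length element is
    ds = sqrt(529 + (dz/dθ)^2) dθ,
so the Lagrangian is L = sqrt(529 + z'^2).
L depends on z' only, not on z or θ, so ∂L/∂z = 0 and
    ∂L/∂z' = z' / sqrt(529 + z'^2).
The Euler-Lagrange equation gives
    d/dθ( z' / sqrt(529 + z'^2) ) = 0,
so z' is constant. Integrating once:
    z(θ) = a θ + b,
a helix on the cylinder (a straight line when the cylinder is unrolled). The constants a, b are determined by the endpoint conditions.
With endpoint conditions z(0) = -5 and z(π/2) = 15: from z(0) = b we get b = -5, and a·π/2 + -5 = 15 gives a = 40/π, so
    z(θ) = (40/π) θ − 5.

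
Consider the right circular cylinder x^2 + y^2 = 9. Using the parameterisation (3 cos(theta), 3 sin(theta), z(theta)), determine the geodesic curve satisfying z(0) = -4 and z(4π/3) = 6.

Parameterise the cylinder of radius R = 3 as
    r(θ) = (3 cos θ, 3 sin θ, z(θ)).
The arc-length element is
    ds = sqrt(9 + (dz/dθ)^2) dθ,
so the Lagrangian is L = sqrt(9 + z'^2).
L depends on z' only, not on z or θ, so ∂L/∂z = 0 and
    ∂L/∂z' = z' / sqrt(9 + z'^2).
The Euler-Lagrange equation gives
    d/dθ( z' / sqrt(9 + z'^2) ) = 0,
so z' is constant. Integrating once:
    z(θ) = a θ + b,
a helix on the cylinder (a straight line when the cylinder is unrolled). The constants a, b are determined by the endpoint conditions.
With endpoint conditions z(0) = -4 and z(4π/3) = 6: from z(0) = b we get b = -4, and a·4π/3 + -4 = 6 gives a = 15/(2π), so
    z(θ) = (15/(2π)) θ − 4.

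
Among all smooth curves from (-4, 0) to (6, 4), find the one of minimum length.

Arc-length functional: J[y] = ∫ sqrt(1 + (y')^2) dx.
Lagrangian L = sqrt(1 + (y')^2) has no explicit y dependence, so ∂L/∂y = 0 and the Euler-Lagrange equation gives
    d/dx( y' / sqrt(1 + (y')^2) ) = 0  ⇒  y' / sqrt(1 + (y')^2) = const.
Hence y' is constant, so y(x) is affine.
Fitting the endpoints (-4, 0) and (6, 4):
    slope m = (4 − 0) / (6 − (-4)) = 2/5,
    intercept c = 0 − m·(-4) = 8/5.
Extremal: y(x) = (2/5) x + 8/5.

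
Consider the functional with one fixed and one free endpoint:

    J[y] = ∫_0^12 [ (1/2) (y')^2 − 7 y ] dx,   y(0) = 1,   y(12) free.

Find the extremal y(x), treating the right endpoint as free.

The Lagrangian L = (1/2) (y')^2 − 7 y gives
    ∂L/∂y = −7,   ∂L/∂y' = y'.
Euler-Lagrange: d/dx(y') − (−7) = 0, i.e. y'' + 7 = 0, so
    y(x) = −(7/2) x^2 + C1 x + C2.
Fixed left endpoint y(0) = 1 ⇒ C2 = 1.
The right endpoint x = 12 is free, so the natural (transversality) condition is ∂L/∂y' |_{x=12} = 0, i.e. y'(12) = 0.
Compute y'(x) = −7 x + C1, so y'(12) = −84 + C1 = 0 ⇒ C1 = 84.
Therefore the extremal is
    y(x) = −(7/2) x^2 + 84 x + 1.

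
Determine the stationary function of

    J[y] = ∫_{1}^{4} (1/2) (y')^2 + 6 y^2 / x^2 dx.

The Lagrangian is L = (1/2) (y')^2 + 6 y^2 / x^2.
Compute ∂L/∂y = 12y/x^2, ∂L/∂y' = y'.
The Euler-Lagrange equation d/dx(∂L/∂y') − ∂L/∂y = 0 reduces to
    y'' − 12/x^2 · y = 0  (x > 0).
Its general solution is
    y(x) = A x^4 + B x^(-3),
with A, B fixed by the endpoint conditions.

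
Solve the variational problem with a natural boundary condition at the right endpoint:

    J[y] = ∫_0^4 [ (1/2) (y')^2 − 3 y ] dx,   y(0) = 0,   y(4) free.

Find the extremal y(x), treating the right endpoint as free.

The Lagrangian L = (1/2) (y')^2 − 3 y gives
    ∂L/∂y = −3,   ∂L/∂y' = y'.
Euler-Lagrange: d/dx(y') − (−3) = 0, i.e. y'' + 3 = 0, so
    y(x) = −(3/2) x^2 + C1 x + C2.
Fixed left endpoint y(0) = 0 ⇒ C2 = 0.
The right endpoint x = 4 is free, so the natural (transversality) condition is ∂L/∂y' |_{x=4} = 0, i.e. y'(4) = 0.
Compute y'(x) = −3 x + C1, so y'(4) = −12 + C1 = 0 ⇒ C1 = 12.
Therefore the extremal is
    y(x) = −(3/2) x^2 + 12 x.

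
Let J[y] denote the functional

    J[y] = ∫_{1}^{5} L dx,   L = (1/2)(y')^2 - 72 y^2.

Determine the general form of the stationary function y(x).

The Lagrangian is L = (1/2)(y')^2 - 72 y^2.
∂L/∂y = -144y.
∂L/∂y' = y'.
The Euler-Lagrange equation d/dx(∂L/∂y') − ∂L/∂y = 0 becomes:
    y'' + 144 y = 0
General solution: y(x) = A sin(12x) + B cos(12x), where A and B are arbitrary constants fixed by the endpoint conditions.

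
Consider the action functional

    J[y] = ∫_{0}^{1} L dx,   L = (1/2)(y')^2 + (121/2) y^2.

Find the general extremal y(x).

The Lagrangian is L = (1/2)(y')^2 + (121/2) y^2.
∂L/∂y = 121y.
∂L/∂y' = y'.
The Euler-Lagrange equation d/dx(∂L/∂y') − ∂L/∂y = 0 becomes:
    y'' - 121 y = 0
General solution: y(x) = A e^(11x) + B e^(-11x), where A and B are arbitrary constants fixed by the endpoint conditions.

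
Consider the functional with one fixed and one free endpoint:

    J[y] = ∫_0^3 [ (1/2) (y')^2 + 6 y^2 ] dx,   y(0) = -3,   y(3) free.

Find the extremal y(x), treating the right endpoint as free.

The Lagrangian L = (1/2) (y')^2 + 6 y^2 gives
    ∂L/∂y = 12 y,   ∂L/∂y' = y'.
Euler-Lagrange: y'' − 12 y = 0.
With k = sqrt(12), the general solution is
    y(x) = A cosh(sqrt(12) x) + B sinh(sqrt(12) x).
Fixed left endpoint y(0) = -3 ⇒ A = -3.
The right endpoint x = 3 is free, so the natural (transversality) condition is ∂L/∂y' |_{x=3} = 0, i.e. y'(3) = 0.
Compute y'(x) = A k sinh(k x) + B k cosh(k x), so
    y'(3) = A k sinh(k·3) + B k cosh(k·3) = 0
    ⇒ B = −A tanh(k·3) = 3 tanh(sqrt(12)·3).
Therefore the extremal is
    y(x) = −3 cosh(sqrt(12) x) + 3 tanh(sqrt(12)·3) sinh(sqrt(12) x).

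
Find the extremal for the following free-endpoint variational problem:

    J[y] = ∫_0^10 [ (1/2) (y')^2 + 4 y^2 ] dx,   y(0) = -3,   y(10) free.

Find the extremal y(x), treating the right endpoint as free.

The Lagrangian L = (1/2) (y')^2 + 4 y^2 gives
    ∂L/∂y = 8 y,   ∂L/∂y' = y'.
Euler-Lagrange: y'' − 8 y = 0.
With k = sqrt(8), the general solution is
    y(x) = A cosh(sqrt(8) x) + B sinh(sqrt(8) x).
Fixed left endpoint y(0) = -3 ⇒ A = -3.
The right endpoint x = 10 is free, so the natural (transversality) condition is ∂L/∂y' |_{x=10} = 0, i.e. y'(10) = 0.
Compute y'(x) = A k sinh(k x) + B k cosh(k x), so
    y'(10) = A k sinh(k·10) + B k cosh(k·10) = 0
    ⇒ B = −A tanh(k·10) = 3 tanh(sqrt(8)·10).
Therefore the extremal is
    y(x) = −3 cosh(sqrt(8) x) + 3 tanh(sqrt(8)·10) sinh(sqrt(8) x).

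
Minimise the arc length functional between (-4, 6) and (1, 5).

Arc-length functional: J[y] = ∫ sqrt(1 + (y')^2) dx.
Lagrangian L = sqrt(1 + (y')^2) has no explicit y dependence, so ∂L/∂y = 0 and the Euler-Lagrange equation gives
    d/dx( y' / sqrt(1 + (y')^2) ) = 0  ⇒  y' / sqrt(1 + (y')^2) = const.
Hence y' is constant, so y(x) is affine.
Fitting the endpoints (-4, 6) and (1, 5):
    slope m = (5 − 6) / (1 − (-4)) = -1/5,
    intercept c = 6 − m·(-4) = 26/5.
Extremal: y(x) = (-1/5) x + 26/5.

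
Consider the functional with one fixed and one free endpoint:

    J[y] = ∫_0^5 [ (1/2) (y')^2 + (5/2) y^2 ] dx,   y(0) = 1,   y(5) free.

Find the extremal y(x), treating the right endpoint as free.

The Lagrangian L = (1/2) (y')^2 + (5/2) y^2 gives
    ∂L/∂y = 5 y,   ∂L/∂y' = y'.
Euler-Lagrange: y'' − 5 y = 0.
With k = sqrt(5), the general solution is
    y(x) = A cosh(sqrt(5) x) + B sinh(sqrt(5) x).
Fixed left endpoint y(0) = 1 ⇒ A = 1.
The right endpoint x = 5 is free, so the natural (transversality) condition is ∂L/∂y' |_{x=5} = 0, i.e. y'(5) = 0.
Compute y'(x) = A k sinh(k x) + B k cosh(k x), so
    y'(5) = A k sinh(k·5) + B k cosh(k·5) = 0
    ⇒ B = −A tanh(k·5) = − tanh(sqrt(5)·5).
Therefore the extremal is
    y(x) = cosh(sqrt(5) x) − tanh(sqrt(5)·5) sinh(sqrt(5) x).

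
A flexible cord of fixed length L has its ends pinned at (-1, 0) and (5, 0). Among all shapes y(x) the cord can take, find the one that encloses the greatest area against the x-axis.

Set up the augmented Lagrangian using a multiplier λ for the length constraint:
    F(y, y') = y − λ sqrt(1 + y'^2).
F has no explicit x dependence, so the Beltrami identity yields a first integral
    F − y' ∂F/∂y' = C.
Compute ∂F/∂y' = −λ y' / sqrt(1 + y'^2). Then
    y − λ sqrt(1 + y'^2) + λ y'^2 / sqrt(1 + y'^2) = C
    ⇒  y − λ / sqrt(1 + y'^2) = C.
Solving for y' and integrating gives
    (x − a)^2 + (y − b)^2 = λ^2,
a circular arc of radius λ. The constants a, b are determined by the endpoint conditions y(-1) = y(5) = 0, and λ is fixed implicitly by the length constraint
    ∫_{-1}^{5} sqrt(1 + y'^2) dx = L.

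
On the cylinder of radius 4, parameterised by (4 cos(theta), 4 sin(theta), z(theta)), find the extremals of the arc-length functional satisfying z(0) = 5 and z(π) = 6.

Parameterise the cylinder of radius R = 4 as
    r(θ) = (4 cos θ, 4 sin θ, z(θ)).
The arc-length element is
    ds = sqrt(16 + (dz/dθ)^2) dθ,
so the Lagrangian is L = sqrt(16 + z'^2).
L depends on z' only, not on z or θ, so ∂L/∂z = 0 and
    ∂L/∂z' = z' / sqrt(16 + z'^2).
The Euler-Lagrange equation gives
    d/dθ( z' / sqrt(16 + z'^2) ) = 0,
so z' is constant. Integrating once:
    z(θ) = a θ + b,
a helix on the cylinder (a straight line when the cylinder is unrolled). The constants a, b are determined by the endpoint conditions.
With endpoint conditions z(0) = 5 and z(π) = 6: from z(0) = b we get b = 5, and a·π + 5 = 6 gives a = 1/π, so
    z(θ) = (1/π) θ + 5.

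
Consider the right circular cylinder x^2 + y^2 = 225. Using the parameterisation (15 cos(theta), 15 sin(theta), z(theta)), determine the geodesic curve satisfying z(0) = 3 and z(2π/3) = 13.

Parameterise the cylinder of radius R = 15 as
    r(θ) = (15 cos θ, 15 sin θ, z(θ)).
The arc-length element is
    ds = sqrt(225 + (dz/dθ)^2) dθ,
so the Lagrangian is L = sqrt(225 + z'^2).
L depends on z' only, not on z or θ, so ∂L/∂z = 0 and
    ∂L/∂z' = z' / sqrt(225 + z'^2).
The Euler-Lagrange equation gives
    d/dθ( z' / sqrt(225 + z'^2) ) = 0,
so z' is constant. Integrating once:
    z(θ) = a θ + b,
a helix on the cylinder (a straight line when the cylinder is unrolled). The constants a, b are determined by the endpoint conditions.
With endpoint conditions z(0) = 3 and z(2π/3) = 13: from z(0) = b we get b = 3, and a·2π/3 + 3 = 13 gives a = 15/π, so
    z(θ) = (15/π) θ + 3.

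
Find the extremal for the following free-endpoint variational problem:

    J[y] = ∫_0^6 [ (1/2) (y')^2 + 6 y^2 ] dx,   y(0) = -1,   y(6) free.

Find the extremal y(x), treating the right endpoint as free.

The Lagrangian L = (1/2) (y')^2 + 6 y^2 gives
    ∂L/∂y = 12 y,   ∂L/∂y' = y'.
Euler-Lagrange: y'' − 12 y = 0.
With k = sqrt(12), the general solution is
    y(x) = A cosh(sqrt(12) x) + B sinh(sqrt(12) x).
Fixed left endpoint y(0) = -1 ⇒ A = -1.
The right endpoint x = 6 is free, so the natural (transversality) condition is ∂L/∂y' |_{x=6} = 0, i.e. y'(6) = 0.
Compute y'(x) = A k sinh(k x) + B k cosh(k x), so
    y'(6) = A k sinh(k·6) + B k cosh(k·6) = 0
    ⇒ B = −A tanh(k·6) = tanh(sqrt(12)·6).
Therefore the extremal is
    y(x) = −cosh(sqrt(12) x) + tanh(sqrt(12)·6) sinh(sqrt(12) x).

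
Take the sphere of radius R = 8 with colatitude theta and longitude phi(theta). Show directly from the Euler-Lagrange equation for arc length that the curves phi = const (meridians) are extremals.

On the sphere of radius R = 8 with spherical coordinates (θ, φ), the induced metric is
    ds^2 = 64(dθ^2 + sin^2(θ) dφ^2).
Using θ as the parameter, the arc-length functional becomes
    J[φ] = ∫ 8 sqrt(1 + sin^2(θ) (dφ/dθ)^2) dθ.
So L = 8 sqrt(1 + sin^2(θ) φ'^2). Compute
    ∂L/∂φ = 0  (L has no explicit φ dependence),
    ∂L/∂φ' = 8 sin^2(θ) φ' / sqrt(1 + sin^2(θ) φ'^2).
For the candidate φ(θ) = c (constant), φ' = 0, so ∂L/∂φ' evaluated along the candidate vanishes, and ∂L/∂φ is identically zero. Hence
    d/dθ(∂L/∂φ') − ∂L/∂φ = 0
is satisfied. Therefore meridians φ = const are extremals of arc length — they are geodesics on the sphere.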